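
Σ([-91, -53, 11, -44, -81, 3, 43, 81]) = (-91) + (-53) + 11 + (-44) + (-81) + 3 + 43 + 81
= -131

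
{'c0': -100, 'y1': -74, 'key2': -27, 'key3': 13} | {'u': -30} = {'c0': -100, 'y1': -74, 'key2': -27, 'key3': 13, 'u': -30}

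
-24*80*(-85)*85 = 13872000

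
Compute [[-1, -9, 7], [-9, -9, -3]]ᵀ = [[-1, -9], [-9, -9], [7, -3]]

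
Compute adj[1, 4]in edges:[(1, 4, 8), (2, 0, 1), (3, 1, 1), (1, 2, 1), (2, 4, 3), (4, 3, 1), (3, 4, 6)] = 8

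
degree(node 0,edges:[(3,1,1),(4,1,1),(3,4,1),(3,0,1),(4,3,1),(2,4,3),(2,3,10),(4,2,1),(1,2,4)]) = incident: (3,0)
= 1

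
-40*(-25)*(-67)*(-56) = 3752000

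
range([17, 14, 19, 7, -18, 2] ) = 37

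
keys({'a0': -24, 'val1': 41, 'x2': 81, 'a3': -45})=['a0', 'val1', 'x2', 'a3']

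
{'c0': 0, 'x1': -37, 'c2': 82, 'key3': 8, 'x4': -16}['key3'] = 8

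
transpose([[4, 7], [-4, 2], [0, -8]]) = [[4, -4, 0], [7, 2, -8]]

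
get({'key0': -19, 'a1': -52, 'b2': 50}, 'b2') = 50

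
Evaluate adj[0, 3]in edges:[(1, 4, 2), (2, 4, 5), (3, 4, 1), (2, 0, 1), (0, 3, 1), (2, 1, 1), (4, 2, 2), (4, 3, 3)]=1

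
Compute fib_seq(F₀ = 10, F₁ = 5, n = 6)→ F_2 = F_1 + F_0 = 15
F_3 = F_2 + F_1 = 20
F_4 = F_3 + F_2 = 35
...
= [10, 5, 15, 20, 35, 55]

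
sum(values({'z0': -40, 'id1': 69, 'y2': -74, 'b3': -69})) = (-40) + 69 + (-74) + (-69)
= -114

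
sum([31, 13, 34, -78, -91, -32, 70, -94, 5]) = 31 + 13 + 34 + (-78) + (-91) + (-32) + 70 + (-94) + 5
= -142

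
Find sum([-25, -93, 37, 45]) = -36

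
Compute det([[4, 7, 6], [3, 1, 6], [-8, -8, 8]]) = (1)*(4)*det([[1, 6], [-8, 8]]) + (-1)*(7)*det([[3, 6], [-8, 8]]) + (1)*(6)*det([[3, 1], [-8, -8]])
= 224 + -504 + -96
= -376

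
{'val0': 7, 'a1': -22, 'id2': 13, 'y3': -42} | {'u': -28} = {'val0': 7, 'a1': -22, 'id2': 13, 'y3': -42, 'u': -28}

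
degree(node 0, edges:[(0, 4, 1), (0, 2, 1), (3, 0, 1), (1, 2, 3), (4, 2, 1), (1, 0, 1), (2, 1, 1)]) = 4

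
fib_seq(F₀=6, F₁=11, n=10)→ [6, 11, 17, 28, 45, 73, 118, 191, 309, 500]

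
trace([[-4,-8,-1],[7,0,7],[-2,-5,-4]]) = -8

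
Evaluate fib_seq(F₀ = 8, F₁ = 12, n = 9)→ F_2 = F_1 + F_0 = 20
F_3 = F_2 + F_1 = 32
F_4 = F_3 + F_2 = 52
...
= [8, 12, 20, 32, 52, 84, 136, 220, 356]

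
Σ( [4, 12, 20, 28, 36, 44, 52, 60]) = 256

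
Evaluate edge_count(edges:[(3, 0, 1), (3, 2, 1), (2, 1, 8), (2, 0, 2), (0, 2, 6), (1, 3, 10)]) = 6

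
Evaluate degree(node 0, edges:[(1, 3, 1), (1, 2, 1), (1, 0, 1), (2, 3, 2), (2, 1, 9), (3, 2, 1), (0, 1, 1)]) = incident: (1,0), (0,1)
= 2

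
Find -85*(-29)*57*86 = 12083430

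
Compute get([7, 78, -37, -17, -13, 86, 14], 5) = 86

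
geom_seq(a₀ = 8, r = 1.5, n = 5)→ a_0 = 8*1.5^0 = 8.0
a_1 = 8*1.5^1 = 12.0
a_2 = 8*1.5^2 = 18.0
...
= [8.0, 12.0, 18.0, 27.0, 40.5]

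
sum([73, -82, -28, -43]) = 73 + (-82) + (-28) + (-43)
= -80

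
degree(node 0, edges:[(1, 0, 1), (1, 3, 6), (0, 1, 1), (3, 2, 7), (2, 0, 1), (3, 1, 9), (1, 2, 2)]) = incident: (1,0), (0,1), (2,0)
= 3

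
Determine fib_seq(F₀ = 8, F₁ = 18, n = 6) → F_2 = F_1 + F_0 = 26
F_3 = F_2 + F_1 = 44
F_4 = F_3 + F_2 = 70
...
= [8, 18, 26, 44, 70, 114]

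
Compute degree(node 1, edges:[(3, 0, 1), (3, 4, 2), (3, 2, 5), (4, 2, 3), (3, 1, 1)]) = incident: (3,1)
= 1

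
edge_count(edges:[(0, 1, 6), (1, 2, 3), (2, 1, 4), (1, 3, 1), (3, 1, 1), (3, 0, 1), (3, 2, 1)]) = 7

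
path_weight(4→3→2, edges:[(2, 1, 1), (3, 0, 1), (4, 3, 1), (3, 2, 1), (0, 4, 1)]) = w(4→3)=1 + w(3→2)=1
= 2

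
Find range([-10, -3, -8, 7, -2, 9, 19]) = 29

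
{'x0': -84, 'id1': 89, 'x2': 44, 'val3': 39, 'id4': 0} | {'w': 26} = {'x0': -84, 'id1': 89, 'x2': 44, 'val3': 39, 'id4': 0, 'w': 26}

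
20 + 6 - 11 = 15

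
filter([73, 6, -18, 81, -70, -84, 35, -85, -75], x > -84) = [73, 6, -18, 81, -70, 35, -75]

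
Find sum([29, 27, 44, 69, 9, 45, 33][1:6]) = slice → [27, 44, 69, 9, 45]
27 + 44 + 69 + 9 + 45
= 194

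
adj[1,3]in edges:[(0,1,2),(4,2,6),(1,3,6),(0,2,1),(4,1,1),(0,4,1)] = 6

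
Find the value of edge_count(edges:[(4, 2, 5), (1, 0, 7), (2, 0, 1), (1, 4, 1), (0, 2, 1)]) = 5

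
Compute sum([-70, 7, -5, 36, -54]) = -86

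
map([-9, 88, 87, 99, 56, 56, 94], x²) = [81, 7744, 7569, 9801, 3136, 3136, 8836]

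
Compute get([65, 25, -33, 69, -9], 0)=65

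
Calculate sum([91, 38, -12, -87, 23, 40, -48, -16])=91 + 38 + (-12) + (-87) + 23 + 40 + (-48) + (-16)
= 29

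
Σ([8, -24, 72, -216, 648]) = 488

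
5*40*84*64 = 1075200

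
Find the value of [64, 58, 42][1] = 58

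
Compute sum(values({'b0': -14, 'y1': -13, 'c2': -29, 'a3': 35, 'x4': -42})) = -63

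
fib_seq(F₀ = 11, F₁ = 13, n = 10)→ F_2 = F_1 + F_0 = 24
F_3 = F_2 + F_1 = 37
F_4 = F_3 + F_2 = 61
...
= [11, 13, 24, 37, 61, 98, 159, 257, 416, 673]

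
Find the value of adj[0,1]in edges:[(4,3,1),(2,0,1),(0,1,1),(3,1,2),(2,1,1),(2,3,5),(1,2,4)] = 1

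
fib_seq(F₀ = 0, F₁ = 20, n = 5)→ [0, 20, 20, 40, 60]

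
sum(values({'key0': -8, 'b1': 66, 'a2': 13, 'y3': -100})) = (-8) + 66 + 13 + (-100)
= -29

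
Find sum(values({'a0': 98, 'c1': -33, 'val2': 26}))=98 + (-33) + 26
= 91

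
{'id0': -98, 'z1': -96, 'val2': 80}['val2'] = 80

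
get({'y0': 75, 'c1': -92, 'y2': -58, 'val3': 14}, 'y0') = 75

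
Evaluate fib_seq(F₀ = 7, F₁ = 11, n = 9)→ F_2 = F_1 + F_0 = 18
F_3 = F_2 + F_1 = 29
F_4 = F_3 + F_2 = 47
...
= [7, 11, 18, 29, 47, 76, 123, 199, 322]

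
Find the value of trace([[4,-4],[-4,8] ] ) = diagonal: 4 + 8
= 12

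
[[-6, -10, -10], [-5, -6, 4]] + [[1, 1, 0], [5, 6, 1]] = [[-5, -9, -10], [0, 0, 5]]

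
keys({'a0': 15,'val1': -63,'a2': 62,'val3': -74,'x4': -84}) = ['a0', 'val1', 'a2', 'val3', 'x4']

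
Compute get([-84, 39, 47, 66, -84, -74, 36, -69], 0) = -84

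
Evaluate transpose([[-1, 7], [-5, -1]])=[[-1, -5], [7, -1]]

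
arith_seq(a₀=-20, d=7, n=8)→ [-20, -13, -6, 1, 8, 15, 22, 29]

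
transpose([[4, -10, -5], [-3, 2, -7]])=[[4, -3], [-10, 2], [-5, -7]]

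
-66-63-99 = -228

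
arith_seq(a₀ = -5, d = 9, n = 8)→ a_0 = -5 + 0*9 = -5
a_1 = -5 + 1*9 = 4
a_2 = -5 + 2*9 = 13
...
= [-5, 4, 13, 22, 31, 40, 49, 58]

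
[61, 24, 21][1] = 24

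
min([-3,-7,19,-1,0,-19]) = -19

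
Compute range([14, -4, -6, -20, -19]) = 34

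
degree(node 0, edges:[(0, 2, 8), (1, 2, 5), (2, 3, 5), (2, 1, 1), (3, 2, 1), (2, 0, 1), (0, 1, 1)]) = 3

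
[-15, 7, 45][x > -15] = [7, 45]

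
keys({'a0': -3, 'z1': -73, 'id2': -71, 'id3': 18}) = ['a0', 'z1', 'id2', 'id3']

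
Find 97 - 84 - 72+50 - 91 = -100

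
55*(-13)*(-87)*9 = 559845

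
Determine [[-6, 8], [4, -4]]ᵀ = [[-6, 4], [8, -4]]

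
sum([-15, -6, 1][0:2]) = slice → [-15, -6]
(-15) + (-6)
= -21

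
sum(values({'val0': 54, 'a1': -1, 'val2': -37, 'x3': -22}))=54 + (-1) + (-37) + (-22)
= -6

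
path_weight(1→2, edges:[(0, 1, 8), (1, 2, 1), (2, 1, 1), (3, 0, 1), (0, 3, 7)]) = w(1→2)=1
= 1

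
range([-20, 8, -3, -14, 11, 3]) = 31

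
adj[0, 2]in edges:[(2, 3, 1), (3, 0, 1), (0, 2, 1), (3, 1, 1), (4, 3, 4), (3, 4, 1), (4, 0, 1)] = 1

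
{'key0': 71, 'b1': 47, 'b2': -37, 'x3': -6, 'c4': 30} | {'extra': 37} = {'key0': 71, 'b1': 47, 'b2': -37, 'x3': -6, 'c4': 30, 'extra': 37}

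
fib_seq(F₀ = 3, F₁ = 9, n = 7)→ [3, 9, 12, 21, 33, 54, 87]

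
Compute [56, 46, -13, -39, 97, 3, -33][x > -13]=keep x where x > -13: 56✓, 46✓, -13✗, -39✗, 97✓, 3✓, -33✗
= [56, 46, 97, 3]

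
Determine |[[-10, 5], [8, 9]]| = (-10)*(9) - (5)*(8)
= -130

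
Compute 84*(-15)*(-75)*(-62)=-5859000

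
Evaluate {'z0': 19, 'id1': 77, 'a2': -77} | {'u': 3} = {'z0': 19, 'id1': 77, 'a2': -77, 'u': 3}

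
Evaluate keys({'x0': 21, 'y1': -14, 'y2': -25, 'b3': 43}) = ['x0', 'y1', 'y2', 'b3']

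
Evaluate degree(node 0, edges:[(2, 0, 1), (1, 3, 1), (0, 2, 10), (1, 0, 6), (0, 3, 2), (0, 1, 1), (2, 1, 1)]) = 5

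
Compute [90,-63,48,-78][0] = 90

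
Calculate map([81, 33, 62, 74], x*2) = 81*2=162, 33*2=66, 62*2=124, 74*2=148
= [162, 66, 124, 148]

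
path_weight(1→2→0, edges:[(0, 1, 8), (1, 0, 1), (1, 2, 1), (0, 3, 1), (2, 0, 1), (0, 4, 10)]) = 2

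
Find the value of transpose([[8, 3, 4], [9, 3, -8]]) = [[8, 9], [3, 3], [4, -8]]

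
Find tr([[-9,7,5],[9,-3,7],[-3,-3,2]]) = diagonal: (-9) + (-3) + 2
= -10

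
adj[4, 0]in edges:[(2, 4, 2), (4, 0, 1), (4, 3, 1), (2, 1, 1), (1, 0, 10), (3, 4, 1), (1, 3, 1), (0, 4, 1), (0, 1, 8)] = 1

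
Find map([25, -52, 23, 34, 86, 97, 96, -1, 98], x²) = [625, 2704, 529, 1156, 7396, 9409, 9216, 1, 9604]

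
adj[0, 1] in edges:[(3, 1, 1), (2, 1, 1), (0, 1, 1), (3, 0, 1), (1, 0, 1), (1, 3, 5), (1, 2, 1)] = 1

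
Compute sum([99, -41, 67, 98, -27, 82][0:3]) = 125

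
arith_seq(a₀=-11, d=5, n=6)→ [-11, -6, -1, 4, 9, 14]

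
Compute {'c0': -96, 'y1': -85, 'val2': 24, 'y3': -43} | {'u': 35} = {'c0': -96, 'y1': -85, 'val2': 24, 'y3': -43, 'u': 35}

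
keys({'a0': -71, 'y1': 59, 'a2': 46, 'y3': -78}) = ['a0', 'y1', 'a2', 'y3']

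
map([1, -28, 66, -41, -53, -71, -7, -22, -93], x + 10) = 1+10=11, -28+10=-18, 66+10=76, -41+10=-31, -53+10=-43, -71+10=-61, -7+10=3, -22+10=-12, -93+10=-83
= [11, -18, 76, -31, -43, -61, 3, -12, -83]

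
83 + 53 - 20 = 116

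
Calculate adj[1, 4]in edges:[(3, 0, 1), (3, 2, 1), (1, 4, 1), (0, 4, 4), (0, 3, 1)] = 1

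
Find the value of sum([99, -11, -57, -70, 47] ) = 99 + (-11) + (-57) + (-70) + 47
= 8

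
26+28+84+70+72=280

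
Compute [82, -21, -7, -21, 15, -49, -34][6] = -34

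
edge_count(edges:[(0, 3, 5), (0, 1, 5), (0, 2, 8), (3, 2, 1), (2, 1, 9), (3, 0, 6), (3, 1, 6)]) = 7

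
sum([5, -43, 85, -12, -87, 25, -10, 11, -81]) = 5 + (-43) + 85 + (-12) + (-87) + 25 + (-10) + 11 + (-81)
= -107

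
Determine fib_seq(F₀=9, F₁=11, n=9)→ [9, 11, 20, 31, 51, 82, 133, 215, 348]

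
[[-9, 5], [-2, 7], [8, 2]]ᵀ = [[-9, -2, 8], [5, 7, 2]]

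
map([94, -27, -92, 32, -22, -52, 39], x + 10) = 94+10=104, -27+10=-17, -92+10=-82, 32+10=42, -22+10=-12, -52+10=-42, 39+10=49
= [104, -17, -82, 42, -12, -42, 49]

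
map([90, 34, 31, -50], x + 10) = 90+10=100, 34+10=44, 31+10=41, -50+10=-40
= [100, 44, 41, -40]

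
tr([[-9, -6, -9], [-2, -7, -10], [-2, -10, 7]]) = -9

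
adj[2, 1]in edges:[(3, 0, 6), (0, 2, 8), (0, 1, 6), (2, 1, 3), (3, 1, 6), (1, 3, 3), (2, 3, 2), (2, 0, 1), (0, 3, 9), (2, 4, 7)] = 3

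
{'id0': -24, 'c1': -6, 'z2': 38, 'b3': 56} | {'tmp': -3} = {'id0': -24, 'c1': -6, 'z2': 38, 'b3': 56, 'tmp': -3}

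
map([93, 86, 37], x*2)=[186, 172, 74]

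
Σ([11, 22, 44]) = 11 + 22 + 44
= 77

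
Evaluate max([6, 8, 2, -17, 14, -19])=14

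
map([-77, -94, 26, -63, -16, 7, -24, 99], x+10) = -77+10=-67, -94+10=-84, 26+10=36, -63+10=-53, -16+10=-6, 7+10=17, -24+10=-14, 99+10=109
= [-67, -84, 36, -53, -6, 17, -14, 109]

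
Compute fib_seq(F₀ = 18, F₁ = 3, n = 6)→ [18, 3, 21, 24, 45, 69]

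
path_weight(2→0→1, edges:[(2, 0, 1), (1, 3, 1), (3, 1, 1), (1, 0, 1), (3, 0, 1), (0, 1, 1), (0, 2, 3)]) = 2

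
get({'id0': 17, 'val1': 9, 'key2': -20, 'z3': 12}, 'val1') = 9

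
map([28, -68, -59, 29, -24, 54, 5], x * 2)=28*2=56, -68*2=-136, -59*2=-118, 29*2=58, -24*2=-48, 54*2=108, 5*2=10
= [56, -136, -118, 58, -48, 108, 10]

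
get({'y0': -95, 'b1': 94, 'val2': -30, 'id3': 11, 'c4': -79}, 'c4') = -79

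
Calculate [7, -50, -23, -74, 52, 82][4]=52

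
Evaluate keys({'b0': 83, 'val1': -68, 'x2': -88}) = ['b0', 'val1', 'x2']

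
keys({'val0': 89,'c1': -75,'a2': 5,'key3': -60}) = ['val0', 'c1', 'a2', 'key3']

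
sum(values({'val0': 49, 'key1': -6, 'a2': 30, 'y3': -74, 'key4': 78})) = 77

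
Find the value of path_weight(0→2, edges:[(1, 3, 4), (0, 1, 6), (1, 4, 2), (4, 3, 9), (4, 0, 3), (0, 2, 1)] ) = 1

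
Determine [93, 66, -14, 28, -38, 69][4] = -38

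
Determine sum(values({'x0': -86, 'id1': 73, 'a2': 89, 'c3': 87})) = 163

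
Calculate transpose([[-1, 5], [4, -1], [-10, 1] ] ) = [[-1, 4, -10], [5, -1, 1]]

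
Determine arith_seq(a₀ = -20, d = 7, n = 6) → [-20, -13, -6, 1, 8, 15]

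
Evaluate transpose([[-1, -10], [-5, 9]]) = [[-1, -5], [-10, 9]]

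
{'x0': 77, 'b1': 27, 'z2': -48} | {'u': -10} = {'x0': 77, 'b1': 27, 'z2': -48, 'u': -10}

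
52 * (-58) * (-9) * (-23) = -624312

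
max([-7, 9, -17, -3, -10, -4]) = 9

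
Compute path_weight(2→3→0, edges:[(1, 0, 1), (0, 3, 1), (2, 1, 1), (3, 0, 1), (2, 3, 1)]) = 2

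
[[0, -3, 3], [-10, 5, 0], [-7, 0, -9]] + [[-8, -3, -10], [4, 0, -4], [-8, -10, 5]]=[[-8, -6, -7], [-6, 5, -4], [-15, -10, -4]]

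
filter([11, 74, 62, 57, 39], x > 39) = [74, 62, 57]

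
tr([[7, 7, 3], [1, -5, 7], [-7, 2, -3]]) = diagonal: 7 + (-5) + (-3)
= -1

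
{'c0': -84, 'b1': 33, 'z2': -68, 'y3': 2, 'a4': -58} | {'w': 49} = {'c0': -84, 'b1': 33, 'z2': -68, 'y3': 2, 'a4': -58, 'w': 49}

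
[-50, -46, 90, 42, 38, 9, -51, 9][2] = 90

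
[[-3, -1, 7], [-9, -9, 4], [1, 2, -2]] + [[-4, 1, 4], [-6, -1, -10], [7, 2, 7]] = [[-7, 0, 11], [-15, -10, -6], [8, 4, 5]]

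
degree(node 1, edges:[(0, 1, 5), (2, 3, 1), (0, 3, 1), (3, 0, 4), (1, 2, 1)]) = 2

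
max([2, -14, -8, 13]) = 13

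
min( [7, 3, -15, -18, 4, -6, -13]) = -18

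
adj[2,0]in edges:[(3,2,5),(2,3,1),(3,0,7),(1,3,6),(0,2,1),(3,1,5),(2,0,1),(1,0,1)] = 1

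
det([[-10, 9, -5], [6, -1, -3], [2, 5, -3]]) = -232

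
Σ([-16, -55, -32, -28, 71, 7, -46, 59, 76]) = 36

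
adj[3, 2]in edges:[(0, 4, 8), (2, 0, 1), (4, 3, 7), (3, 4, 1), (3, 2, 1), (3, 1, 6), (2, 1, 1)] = 1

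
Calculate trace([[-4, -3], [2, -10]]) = diagonal: (-4) + (-10)
= -14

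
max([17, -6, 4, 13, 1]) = 17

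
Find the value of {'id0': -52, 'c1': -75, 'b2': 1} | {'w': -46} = {'id0': -52, 'c1': -75, 'b2': 1, 'w': -46}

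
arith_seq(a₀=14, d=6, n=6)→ [14, 20, 26, 32, 38, 44]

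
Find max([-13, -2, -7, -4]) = -2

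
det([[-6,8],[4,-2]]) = -20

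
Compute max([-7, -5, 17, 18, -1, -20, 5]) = 18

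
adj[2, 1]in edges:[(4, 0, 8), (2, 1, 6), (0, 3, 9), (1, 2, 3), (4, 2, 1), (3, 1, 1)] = 6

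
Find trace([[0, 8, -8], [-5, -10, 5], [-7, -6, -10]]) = -20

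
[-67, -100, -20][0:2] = [-67, -100]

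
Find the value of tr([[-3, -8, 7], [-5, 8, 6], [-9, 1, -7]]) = -2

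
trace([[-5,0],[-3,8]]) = 3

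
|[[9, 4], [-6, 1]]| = 33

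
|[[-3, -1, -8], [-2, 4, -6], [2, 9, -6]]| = (1)*(-3)*det([[4, -6], [9, -6]]) + (-1)*(-1)*det([[-2, -6], [2, -6]]) + (1)*(-8)*det([[-2, 4], [2, 9]])
= -90 + 24 + 208
= 142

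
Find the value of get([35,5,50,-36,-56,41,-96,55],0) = 35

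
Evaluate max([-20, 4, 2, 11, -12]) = 11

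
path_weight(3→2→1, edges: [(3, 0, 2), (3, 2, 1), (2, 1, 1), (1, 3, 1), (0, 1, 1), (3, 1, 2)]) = 2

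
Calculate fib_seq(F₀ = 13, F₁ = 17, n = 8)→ F_2 = F_1 + F_0 = 30
F_3 = F_2 + F_1 = 47
F_4 = F_3 + F_2 = 77
...
= [13, 17, 30, 47, 77, 124, 201, 325]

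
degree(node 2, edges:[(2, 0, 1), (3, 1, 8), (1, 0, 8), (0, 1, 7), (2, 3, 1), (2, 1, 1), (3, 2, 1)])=4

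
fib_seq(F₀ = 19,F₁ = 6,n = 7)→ [19, 6, 25, 31, 56, 87, 143]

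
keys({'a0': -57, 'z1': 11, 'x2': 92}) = ['a0', 'z1', 'x2']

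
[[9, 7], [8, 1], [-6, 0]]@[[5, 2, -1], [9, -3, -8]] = [[108, -3, -65], [49, 13, -16], [-30, -12, 6]]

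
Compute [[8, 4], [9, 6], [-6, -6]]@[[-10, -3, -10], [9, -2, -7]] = [[-44, -32, -108], [-36, -39, -132], [6, 30, 102]]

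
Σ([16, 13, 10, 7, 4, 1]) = 51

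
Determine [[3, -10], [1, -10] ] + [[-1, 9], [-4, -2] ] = [[2, -1], [-3, -12]]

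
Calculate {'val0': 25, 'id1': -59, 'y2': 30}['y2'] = 30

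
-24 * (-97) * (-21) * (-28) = 1368864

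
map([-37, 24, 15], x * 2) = [-74, 48, 30]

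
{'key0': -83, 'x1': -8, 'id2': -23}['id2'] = -23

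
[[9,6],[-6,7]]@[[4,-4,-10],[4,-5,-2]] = C[0][0] = (9)*(4) + (6)*(4) = 60
C[0][1] = (9)*(-4) + (6)*(-5) = -66
C[0][2] = (9)*(-10) + (6)*(-2) = -102
C[1][0] = (-6)*(4) + (7)*(4) = 4
C[1][1] = (-6)*(-4) + (7)*(-5) = -11
C[1][2] = (-6)*(-10) + (7)*(-2) = 46
= [[60, -66, -102], [4, -11, 46]]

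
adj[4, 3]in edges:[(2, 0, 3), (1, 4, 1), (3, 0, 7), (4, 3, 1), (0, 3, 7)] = 1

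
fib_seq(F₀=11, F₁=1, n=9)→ F_2 = F_1 + F_0 = 12
F_3 = F_2 + F_1 = 13
F_4 = F_3 + F_2 = 25
...
= [11, 1, 12, 13, 25, 38, 63, 101, 164]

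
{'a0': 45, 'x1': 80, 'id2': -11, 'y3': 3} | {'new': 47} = {'a0': 45, 'x1': 80, 'id2': -11, 'y3': 3, 'new': 47}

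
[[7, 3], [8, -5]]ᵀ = [[7, 8], [3, -5]]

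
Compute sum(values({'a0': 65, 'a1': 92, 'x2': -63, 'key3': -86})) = 65 + 92 + (-63) + (-86)
= 8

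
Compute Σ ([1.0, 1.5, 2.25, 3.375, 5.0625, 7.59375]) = 1.0 + 1.5 + 2.25 + 3.375 + 5.0625 + 7.59375
= 20.78125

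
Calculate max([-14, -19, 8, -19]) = 8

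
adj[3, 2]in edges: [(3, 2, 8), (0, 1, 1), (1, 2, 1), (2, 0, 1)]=8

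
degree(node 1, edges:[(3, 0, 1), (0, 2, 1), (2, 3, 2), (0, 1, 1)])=1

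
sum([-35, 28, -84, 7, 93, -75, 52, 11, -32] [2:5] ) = slice → [-84, 7, 93]
(-84) + 7 + 93
= 16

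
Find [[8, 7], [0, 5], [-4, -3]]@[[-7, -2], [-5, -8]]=[[-91, -72], [-25, -40], [43, 32]]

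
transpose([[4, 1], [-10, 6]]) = [[4, -10], [1, 6]]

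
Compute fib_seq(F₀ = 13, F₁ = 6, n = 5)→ [13, 6, 19, 25, 44]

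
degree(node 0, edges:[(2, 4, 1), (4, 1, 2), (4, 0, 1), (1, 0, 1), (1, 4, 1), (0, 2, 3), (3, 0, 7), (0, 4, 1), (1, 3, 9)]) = incident: (4,0), (1,0), (0,2), (3,0), (0,4)
= 5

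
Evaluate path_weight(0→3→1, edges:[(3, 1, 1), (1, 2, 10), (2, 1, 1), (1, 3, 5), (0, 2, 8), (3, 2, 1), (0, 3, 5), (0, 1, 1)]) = 6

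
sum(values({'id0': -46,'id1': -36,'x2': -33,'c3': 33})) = -82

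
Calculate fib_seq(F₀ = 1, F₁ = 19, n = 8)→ [1, 19, 20, 39, 59, 98, 157, 255]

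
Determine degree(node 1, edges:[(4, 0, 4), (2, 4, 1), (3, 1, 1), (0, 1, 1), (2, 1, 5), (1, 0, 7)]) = incident: (3,1), (0,1), (2,1), (1,0)
= 4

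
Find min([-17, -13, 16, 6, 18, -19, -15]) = -19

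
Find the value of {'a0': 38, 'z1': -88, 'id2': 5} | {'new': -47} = {'a0': 38, 'z1': -88, 'id2': 5, 'new': -47}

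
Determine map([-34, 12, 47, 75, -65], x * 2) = [-68, 24, 94, 150, -130]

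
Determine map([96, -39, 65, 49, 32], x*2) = [192, -78, 130, 98, 64]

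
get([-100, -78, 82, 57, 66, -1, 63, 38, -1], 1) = -78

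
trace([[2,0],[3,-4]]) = diagonal: 2 + (-4)
= -2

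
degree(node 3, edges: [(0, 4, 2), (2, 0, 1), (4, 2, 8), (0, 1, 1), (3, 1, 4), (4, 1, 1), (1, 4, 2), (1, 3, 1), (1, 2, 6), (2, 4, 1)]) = incident: (3,1), (1,3)
= 2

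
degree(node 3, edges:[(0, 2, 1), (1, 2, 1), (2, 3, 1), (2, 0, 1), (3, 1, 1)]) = incident: (2,3), (3,1)
= 2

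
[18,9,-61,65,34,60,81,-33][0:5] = [18, 9, -61, 65, 34]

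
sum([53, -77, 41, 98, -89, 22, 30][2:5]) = 50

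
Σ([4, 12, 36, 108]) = 4 + 12 + 36 + 108
= 160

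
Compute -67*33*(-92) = 203412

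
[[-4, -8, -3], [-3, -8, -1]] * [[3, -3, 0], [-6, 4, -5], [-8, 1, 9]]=C[0][0] = (-4)*(3) + (-8)*(-6) + (-3)*(-8) = 60
C[0][1] = (-4)*(-3) + (-8)*(4) + (-3)*(1) = -23
C[0][2] = (-4)*(0) + (-8)*(-5) + (-3)*(9) = 13
C[1][0] = (-3)*(3) + (-8)*(-6) + (-1)*(-8) = 47
C[1][1] = (-3)*(-3) + (-8)*(4) + (-1)*(1) = -24
C[1][2] = (-3)*(0) + (-8)*(-5) + (-1)*(9) = 31
= [[60, -23, 13], [47, -24, 31]]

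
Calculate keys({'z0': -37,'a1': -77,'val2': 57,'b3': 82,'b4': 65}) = ['z0', 'a1', 'val2', 'b3', 'b4']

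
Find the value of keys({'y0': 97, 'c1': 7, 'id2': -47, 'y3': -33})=['y0', 'c1', 'id2', 'y3']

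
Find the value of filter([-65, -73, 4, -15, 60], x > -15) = keep x where x > -15: -65✗, -73✗, 4✓, -15✗, 60✓
= [4, 60]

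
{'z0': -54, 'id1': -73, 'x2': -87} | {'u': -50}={'z0': -54, 'id1': -73, 'x2': -87, 'u': -50}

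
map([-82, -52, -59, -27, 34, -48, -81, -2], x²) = [6724, 2704, 3481, 729, 1156, 2304, 6561, 4]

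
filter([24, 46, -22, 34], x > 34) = [46]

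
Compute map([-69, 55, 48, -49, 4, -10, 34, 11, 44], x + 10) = -69+10=-59, 55+10=65, 48+10=58, -49+10=-39, 4+10=14, -10+10=0, 34+10=44, 11+10=21, 44+10=54
= [-59, 65, 58, -39, 14, 0, 44, 21, 54]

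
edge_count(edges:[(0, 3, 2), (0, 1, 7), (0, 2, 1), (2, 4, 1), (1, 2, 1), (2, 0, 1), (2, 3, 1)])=7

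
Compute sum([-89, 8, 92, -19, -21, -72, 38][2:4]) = 73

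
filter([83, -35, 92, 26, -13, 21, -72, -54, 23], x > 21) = keep x where x > 21: 83✓, -35✗, 92✓, 26✓, -13✗, 21✗, -72✗, -54✗, 23✓
= [83, 92, 26, 23]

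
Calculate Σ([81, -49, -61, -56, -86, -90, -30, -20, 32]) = -279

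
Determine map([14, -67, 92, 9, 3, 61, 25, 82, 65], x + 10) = 14+10=24, -67+10=-57, 92+10=102, 9+10=19, 3+10=13, 61+10=71, 25+10=35, 82+10=92, 65+10=75
= [24, -57, 102, 19, 13, 71, 35, 92, 75]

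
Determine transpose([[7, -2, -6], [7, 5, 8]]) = [[7, 7], [-2, 5], [-6, 8]]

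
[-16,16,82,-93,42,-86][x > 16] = keep x where x > 16: -16✗, 16✗, 82✓, -93✗, 42✓, -86✗
= [82, 42]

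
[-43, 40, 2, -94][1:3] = [40, 2]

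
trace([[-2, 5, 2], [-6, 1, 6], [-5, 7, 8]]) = diagonal: (-2) + 1 + 8
= 7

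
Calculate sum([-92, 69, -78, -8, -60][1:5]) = -77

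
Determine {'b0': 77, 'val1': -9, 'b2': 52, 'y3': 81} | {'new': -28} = {'b0': 77, 'val1': -9, 'b2': 52, 'y3': 81, 'new': -28}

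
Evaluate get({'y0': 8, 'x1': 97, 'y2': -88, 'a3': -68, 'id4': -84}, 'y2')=-88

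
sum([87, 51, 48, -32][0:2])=138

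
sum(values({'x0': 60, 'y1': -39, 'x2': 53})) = 74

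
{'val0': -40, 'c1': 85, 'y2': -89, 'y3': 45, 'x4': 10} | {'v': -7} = {'val0': -40, 'c1': 85, 'y2': -89, 'y3': 45, 'x4': 10, 'v': -7}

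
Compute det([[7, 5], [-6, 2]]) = (7)*(2) - (5)*(-6)
= 44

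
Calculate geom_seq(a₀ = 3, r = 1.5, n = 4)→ a_0 = 3*1.5^0 = 3.0
a_1 = 3*1.5^1 = 4.5
a_2 = 3*1.5^2 = 6.75
...
= [3.0, 4.5, 6.75, 10.125]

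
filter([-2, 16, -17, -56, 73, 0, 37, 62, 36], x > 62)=[73]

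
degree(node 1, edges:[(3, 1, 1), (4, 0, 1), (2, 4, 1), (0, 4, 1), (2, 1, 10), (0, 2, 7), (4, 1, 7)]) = incident: (3,1), (2,1), (4,1)
= 3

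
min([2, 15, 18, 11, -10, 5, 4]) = -10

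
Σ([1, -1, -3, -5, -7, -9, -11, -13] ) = 1 + (-1) + (-3) + (-5) + (-7) + (-9) + (-11) + (-13)
= -48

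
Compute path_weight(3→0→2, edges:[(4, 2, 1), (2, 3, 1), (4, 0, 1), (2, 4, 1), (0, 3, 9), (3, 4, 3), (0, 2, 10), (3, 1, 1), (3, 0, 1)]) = 11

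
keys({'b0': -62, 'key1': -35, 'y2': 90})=['b0', 'key1', 'y2']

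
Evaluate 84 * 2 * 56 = 9408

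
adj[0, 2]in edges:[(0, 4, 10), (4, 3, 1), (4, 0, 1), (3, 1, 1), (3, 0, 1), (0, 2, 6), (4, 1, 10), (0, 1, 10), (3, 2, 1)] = 6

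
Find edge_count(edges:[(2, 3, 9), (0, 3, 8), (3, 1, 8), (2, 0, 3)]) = 4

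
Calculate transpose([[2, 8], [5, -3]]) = [[2, 5], [8, -3]]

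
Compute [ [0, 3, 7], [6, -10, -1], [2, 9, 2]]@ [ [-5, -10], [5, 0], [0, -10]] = [[15, -70], [-80, -50], [35, -40]]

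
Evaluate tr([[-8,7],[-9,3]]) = diagonal: (-8) + 3
= -5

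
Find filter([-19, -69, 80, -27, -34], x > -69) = keep x where x > -69: -19✓, -69✗, 80✓, -27✓, -34✓
= [-19, 80, -27, -34]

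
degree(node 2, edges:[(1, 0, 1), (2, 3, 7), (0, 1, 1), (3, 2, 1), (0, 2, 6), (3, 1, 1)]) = 3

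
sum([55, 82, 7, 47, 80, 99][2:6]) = 233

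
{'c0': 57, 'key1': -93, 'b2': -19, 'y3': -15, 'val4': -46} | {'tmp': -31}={'c0': 57, 'key1': -93, 'b2': -19, 'y3': -15, 'val4': -46, 'tmp': -31}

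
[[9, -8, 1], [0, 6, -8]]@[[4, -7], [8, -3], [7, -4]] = C[0][0] = (9)*(4) + (-8)*(8) + (1)*(7) = -21
C[0][1] = (9)*(-7) + (-8)*(-3) + (1)*(-4) = -43
C[1][0] = (0)*(4) + (6)*(8) + (-8)*(7) = -8
C[1][1] = (0)*(-7) + (6)*(-3) + (-8)*(-4) = 14
= [[-21, -43], [-8, 14]]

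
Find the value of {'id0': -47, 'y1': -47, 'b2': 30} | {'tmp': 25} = {'id0': -47, 'y1': -47, 'b2': 30, 'tmp': 25}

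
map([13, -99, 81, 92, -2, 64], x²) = [169, 9801, 6561, 8464, 4, 4096]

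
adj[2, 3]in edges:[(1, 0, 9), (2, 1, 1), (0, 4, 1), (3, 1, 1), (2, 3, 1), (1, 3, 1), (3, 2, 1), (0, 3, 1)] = 1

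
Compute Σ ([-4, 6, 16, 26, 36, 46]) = 126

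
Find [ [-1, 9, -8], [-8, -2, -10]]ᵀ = [[-1, -8], [9, -2], [-8, -10]]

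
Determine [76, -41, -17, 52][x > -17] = [76, 52]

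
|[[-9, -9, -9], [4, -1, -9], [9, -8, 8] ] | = (1)*(-9)*det([[-1, -9], [-8, 8]]) + (-1)*(-9)*det([[4, -9], [9, 8]]) + (1)*(-9)*det([[4, -1], [9, -8]])
= 720 + 1017 + 207
= 1944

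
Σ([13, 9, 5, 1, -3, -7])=13 + 9 + 5 + 1 + (-3) + (-7)
= 18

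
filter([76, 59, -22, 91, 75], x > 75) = [76, 91]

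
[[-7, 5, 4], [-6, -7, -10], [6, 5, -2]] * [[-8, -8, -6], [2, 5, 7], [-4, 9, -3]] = C[0][0] = (-7)*(-8) + (5)*(2) + (4)*(-4) = 50
C[0][1] = (-7)*(-8) + (5)*(5) + (4)*(9) = 117
C[0][2] = (-7)*(-6) + (5)*(7) + (4)*(-3) = 65
C[1][0] = (-6)*(-8) + (-7)*(2) + (-10)*(-4) = 74
C[1][1] = (-6)*(-8) + (-7)*(5) + (-10)*(9) = -77
C[1][2] = (-6)*(-6) + (-7)*(7) + (-10)*(-3) = 17
... (3 more cells)
= [[50, 117, 65], [74, -77, 17], [-30, -41, 5]]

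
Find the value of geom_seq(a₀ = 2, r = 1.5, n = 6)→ a_0 = 2*1.5^0 = 2.0
a_1 = 2*1.5^1 = 3.0
a_2 = 2*1.5^2 = 4.5
...
= [2.0, 3.0, 4.5, 6.75, 10.125, 15.1875]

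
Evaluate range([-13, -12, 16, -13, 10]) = 29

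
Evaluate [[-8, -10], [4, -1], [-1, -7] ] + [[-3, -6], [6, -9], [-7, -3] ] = [[-11, -16], [10, -10], [-8, -10]]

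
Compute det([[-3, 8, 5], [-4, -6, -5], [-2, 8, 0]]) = -260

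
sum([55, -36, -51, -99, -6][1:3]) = slice → [-36, -51]
(-36) + (-51)
= -87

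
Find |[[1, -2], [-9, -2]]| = (1)*(-2) - (-2)*(-9)
= -20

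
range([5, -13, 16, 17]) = 30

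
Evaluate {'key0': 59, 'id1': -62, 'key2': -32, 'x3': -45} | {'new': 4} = {'key0': 59, 'id1': -62, 'key2': -32, 'x3': -45, 'new': 4}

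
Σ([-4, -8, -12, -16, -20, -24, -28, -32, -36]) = -180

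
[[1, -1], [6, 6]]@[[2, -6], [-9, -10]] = C[0][0] = (1)*(2) + (-1)*(-9) = 11
C[0][1] = (1)*(-6) + (-1)*(-10) = 4
C[1][0] = (6)*(2) + (6)*(-9) = -42
C[1][1] = (6)*(-6) + (6)*(-10) = -96
= [[11, 4], [-42, -96]]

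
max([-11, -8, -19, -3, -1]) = -1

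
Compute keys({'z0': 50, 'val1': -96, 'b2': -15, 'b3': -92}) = ['z0', 'val1', 'b2', 'b3']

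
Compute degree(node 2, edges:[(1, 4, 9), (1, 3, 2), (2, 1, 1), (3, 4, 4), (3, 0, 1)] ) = 1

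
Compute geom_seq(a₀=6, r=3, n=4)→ a_0 = 6*3^0 = 6
a_1 = 6*3^1 = 18
a_2 = 6*3^2 = 54
...
= [6, 18, 54, 162]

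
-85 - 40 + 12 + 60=-53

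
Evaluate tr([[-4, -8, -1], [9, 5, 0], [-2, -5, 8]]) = diagonal: (-4) + 5 + 8
= 9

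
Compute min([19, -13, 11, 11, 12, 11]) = -13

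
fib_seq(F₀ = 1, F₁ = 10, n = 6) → F_2 = F_1 + F_0 = 11
F_3 = F_2 + F_1 = 21
F_4 = F_3 + F_2 = 32
...
= [1, 10, 11, 21, 32, 53]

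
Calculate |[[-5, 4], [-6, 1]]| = (-5)*(1) - (4)*(-6)
= 19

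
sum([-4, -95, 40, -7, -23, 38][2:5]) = slice → [40, -7, -23]
40 + (-7) + (-23)
= 10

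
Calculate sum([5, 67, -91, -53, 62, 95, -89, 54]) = 5 + 67 + (-91) + (-53) + 62 + 95 + (-89) + 54
= 50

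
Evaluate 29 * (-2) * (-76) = 4408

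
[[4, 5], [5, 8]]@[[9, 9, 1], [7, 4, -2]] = C[0][0] = (4)*(9) + (5)*(7) = 71
C[0][1] = (4)*(9) + (5)*(4) = 56
C[0][2] = (4)*(1) + (5)*(-2) = -6
C[1][0] = (5)*(9) + (8)*(7) = 101
C[1][1] = (5)*(9) + (8)*(4) = 77
C[1][2] = (5)*(1) + (8)*(-2) = -11
= [[71, 56, -6], [101, 77, -11]]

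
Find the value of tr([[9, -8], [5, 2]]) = 11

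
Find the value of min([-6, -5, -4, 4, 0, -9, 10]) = -9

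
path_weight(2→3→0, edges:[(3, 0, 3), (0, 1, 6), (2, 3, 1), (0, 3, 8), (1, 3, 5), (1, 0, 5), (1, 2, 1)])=4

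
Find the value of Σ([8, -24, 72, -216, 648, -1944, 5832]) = 8 + -24 + 72 + -216 + 648 + -1944 + 5832
= 4376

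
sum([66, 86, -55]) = 97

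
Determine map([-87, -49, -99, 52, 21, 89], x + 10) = -87+10=-77, -49+10=-39, -99+10=-89, 52+10=62, 21+10=31, 89+10=99
= [-77, -39, -89, 62, 31, 99]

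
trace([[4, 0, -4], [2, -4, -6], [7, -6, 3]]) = 3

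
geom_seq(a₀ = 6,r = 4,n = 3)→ [6, 24, 96]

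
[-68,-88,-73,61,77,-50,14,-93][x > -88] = [-68, -73, 61, 77, -50, 14]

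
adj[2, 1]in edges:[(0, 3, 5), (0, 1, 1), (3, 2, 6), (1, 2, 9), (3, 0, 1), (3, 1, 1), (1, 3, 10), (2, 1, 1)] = 1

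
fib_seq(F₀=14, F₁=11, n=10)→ [14, 11, 25, 36, 61, 97, 158, 255, 413, 668]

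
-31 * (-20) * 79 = 48980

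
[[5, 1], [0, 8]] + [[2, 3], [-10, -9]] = [[7, 4], [-10, -1]]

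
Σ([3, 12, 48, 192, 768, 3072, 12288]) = 16383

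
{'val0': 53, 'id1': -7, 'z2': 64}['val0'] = 53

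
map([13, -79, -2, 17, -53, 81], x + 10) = [23, -69, 8, 27, -43, 91]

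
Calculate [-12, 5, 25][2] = 25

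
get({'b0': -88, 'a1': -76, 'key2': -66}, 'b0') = -88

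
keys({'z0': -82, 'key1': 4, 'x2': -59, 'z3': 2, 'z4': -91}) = ['z0', 'key1', 'x2', 'z3', 'z4']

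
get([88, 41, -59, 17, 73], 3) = 17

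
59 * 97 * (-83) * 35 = -16625315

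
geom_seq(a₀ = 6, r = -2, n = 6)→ [6, -12, 24, -48, 96, -192]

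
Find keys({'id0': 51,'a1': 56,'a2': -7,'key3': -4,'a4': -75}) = ['id0', 'a1', 'a2', 'key3', 'a4']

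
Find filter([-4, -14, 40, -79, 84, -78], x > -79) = keep x where x > -79: -4✓, -14✓, 40✓, -79✗, 84✓, -78✓
= [-4, -14, 40, 84, -78]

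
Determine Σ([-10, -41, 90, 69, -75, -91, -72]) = (-10) + (-41) + 90 + 69 + (-75) + (-91) + (-72)
= -130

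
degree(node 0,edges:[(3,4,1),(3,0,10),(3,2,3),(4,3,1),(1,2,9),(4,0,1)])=2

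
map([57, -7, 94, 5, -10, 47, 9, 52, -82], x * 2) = 57*2=114, -7*2=-14, 94*2=188, 5*2=10, -10*2=-20, 47*2=94, 9*2=18, 52*2=104, -82*2=-164
= [114, -14, 188, 10, -20, 94, 18, 104, -164]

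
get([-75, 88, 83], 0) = -75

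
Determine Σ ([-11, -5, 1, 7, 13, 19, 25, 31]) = (-11) + (-5) + 1 + 7 + 13 + 19 + 25 + 31
= 80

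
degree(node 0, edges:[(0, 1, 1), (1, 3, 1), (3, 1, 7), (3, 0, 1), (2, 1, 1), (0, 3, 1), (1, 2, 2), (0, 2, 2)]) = incident: (0,1), (3,0), (0,3), (0,2)
= 4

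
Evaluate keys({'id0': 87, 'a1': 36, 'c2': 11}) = ['id0', 'a1', 'c2']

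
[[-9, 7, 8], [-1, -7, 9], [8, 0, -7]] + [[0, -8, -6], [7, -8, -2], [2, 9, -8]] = [[-9, -1, 2], [6, -15, 7], [10, 9, -15]]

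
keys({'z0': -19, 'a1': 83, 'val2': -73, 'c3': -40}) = ['z0', 'a1', 'val2', 'c3']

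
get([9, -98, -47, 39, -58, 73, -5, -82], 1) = -98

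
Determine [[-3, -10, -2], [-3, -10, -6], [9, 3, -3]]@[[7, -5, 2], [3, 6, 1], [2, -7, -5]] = C[0][0] = (-3)*(7) + (-10)*(3) + (-2)*(2) = -55
C[0][1] = (-3)*(-5) + (-10)*(6) + (-2)*(-7) = -31
C[0][2] = (-3)*(2) + (-10)*(1) + (-2)*(-5) = -6
C[1][0] = (-3)*(7) + (-10)*(3) + (-6)*(2) = -63
C[1][1] = (-3)*(-5) + (-10)*(6) + (-6)*(-7) = -3
C[1][2] = (-3)*(2) + (-10)*(1) + (-6)*(-5) = 14
... (3 more cells)
= [[-55, -31, -6], [-63, -3, 14], [66, -6, 36]]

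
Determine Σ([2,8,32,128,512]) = 682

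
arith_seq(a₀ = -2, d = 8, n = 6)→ [-2, 6, 14, 22, 30, 38]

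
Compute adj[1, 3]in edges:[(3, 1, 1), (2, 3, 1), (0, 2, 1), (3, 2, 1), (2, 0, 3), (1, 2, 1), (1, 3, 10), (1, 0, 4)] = 10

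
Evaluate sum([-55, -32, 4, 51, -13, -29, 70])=(-55) + (-32) + 4 + 51 + (-13) + (-29) + 70
= -4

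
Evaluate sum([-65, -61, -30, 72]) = (-65) + (-61) + (-30) + 72
= -84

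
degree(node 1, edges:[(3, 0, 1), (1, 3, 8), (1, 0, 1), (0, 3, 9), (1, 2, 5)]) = incident: (1,3), (1,0), (1,2)
= 3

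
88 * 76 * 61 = 407968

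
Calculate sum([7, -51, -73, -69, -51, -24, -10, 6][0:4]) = -186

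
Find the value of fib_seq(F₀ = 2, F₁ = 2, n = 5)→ [2, 2, 4, 6, 10]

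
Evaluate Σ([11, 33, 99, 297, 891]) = 11 + 33 + 99 + 297 + 891
= 1331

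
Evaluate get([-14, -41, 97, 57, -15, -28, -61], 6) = -61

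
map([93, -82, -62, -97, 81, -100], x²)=(93)²=8649, (-82)²=6724, (-62)²=3844, (-97)²=9409, (81)²=6561, (-100)²=10000
= [8649, 6724, 3844, 9409, 6561, 10000]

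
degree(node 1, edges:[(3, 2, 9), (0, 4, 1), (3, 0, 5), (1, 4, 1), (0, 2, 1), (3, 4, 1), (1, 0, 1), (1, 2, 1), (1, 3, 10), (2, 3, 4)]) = incident: (1,4), (1,0), (1,2), (1,3)
= 4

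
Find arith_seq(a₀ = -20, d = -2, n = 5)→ a_0 = -20 + 0*-2 = -20
a_1 = -20 + 1*-2 = -22
a_2 = -20 + 2*-2 = -24
...
= [-20, -22, -24, -26, -28]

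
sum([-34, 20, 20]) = (-34) + 20 + 20
= 6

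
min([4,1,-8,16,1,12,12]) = -8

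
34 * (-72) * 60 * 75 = -11016000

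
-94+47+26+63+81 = 123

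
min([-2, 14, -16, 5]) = -16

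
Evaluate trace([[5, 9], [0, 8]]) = diagonal: 5 + 8
= 13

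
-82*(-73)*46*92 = 25332752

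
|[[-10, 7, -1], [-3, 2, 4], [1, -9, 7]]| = -350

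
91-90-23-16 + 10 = -28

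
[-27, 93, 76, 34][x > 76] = [93]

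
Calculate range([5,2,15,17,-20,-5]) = 37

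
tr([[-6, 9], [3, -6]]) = -12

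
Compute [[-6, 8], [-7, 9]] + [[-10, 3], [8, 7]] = [[-16, 11], [1, 16]]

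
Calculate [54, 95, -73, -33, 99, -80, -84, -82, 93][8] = 93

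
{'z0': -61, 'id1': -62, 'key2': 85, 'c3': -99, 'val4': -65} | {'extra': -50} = {'z0': -61, 'id1': -62, 'key2': 85, 'c3': -99, 'val4': -65, 'extra': -50}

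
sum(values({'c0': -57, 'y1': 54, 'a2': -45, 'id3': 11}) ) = -37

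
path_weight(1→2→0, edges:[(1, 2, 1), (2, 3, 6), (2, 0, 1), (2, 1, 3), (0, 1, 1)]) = 2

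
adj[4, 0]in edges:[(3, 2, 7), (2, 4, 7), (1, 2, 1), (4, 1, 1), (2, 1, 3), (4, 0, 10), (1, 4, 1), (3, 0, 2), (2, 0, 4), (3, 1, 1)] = 10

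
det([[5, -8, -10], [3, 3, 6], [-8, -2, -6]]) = 30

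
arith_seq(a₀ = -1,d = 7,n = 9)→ a_0 = -1 + 0*7 = -1
a_1 = -1 + 1*7 = 6
a_2 = -1 + 2*7 = 13
...
= [-1, 6, 13, 20, 27, 34, 41, 48, 55]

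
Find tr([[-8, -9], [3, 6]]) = diagonal: (-8) + 6
= -2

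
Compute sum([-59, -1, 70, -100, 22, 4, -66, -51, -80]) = -261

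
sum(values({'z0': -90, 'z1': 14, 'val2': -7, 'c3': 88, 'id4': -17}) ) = -12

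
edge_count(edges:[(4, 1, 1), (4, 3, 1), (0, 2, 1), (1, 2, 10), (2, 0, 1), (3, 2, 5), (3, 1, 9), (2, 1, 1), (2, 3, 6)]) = 9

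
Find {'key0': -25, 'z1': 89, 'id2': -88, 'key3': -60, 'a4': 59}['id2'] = -88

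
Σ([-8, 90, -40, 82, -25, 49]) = (-8) + 90 + (-40) + 82 + (-25) + 49
= 148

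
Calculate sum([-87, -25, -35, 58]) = -89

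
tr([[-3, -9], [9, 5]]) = diagonal: (-3) + 5
= 2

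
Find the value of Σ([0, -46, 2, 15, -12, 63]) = 22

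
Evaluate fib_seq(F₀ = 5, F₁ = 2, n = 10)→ [5, 2, 7, 9, 16, 25, 41, 66, 107, 173]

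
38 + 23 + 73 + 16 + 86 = 236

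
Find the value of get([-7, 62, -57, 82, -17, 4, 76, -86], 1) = 62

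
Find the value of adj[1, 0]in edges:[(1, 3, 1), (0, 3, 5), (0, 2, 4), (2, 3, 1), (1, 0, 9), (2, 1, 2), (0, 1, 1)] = 9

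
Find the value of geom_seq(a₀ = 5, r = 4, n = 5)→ [5, 20, 80, 320, 1280]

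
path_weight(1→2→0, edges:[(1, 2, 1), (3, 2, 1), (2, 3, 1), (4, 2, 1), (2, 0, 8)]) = 9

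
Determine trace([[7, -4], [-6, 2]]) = diagonal: 7 + 2
= 9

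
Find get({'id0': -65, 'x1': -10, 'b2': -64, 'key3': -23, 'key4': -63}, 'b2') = -64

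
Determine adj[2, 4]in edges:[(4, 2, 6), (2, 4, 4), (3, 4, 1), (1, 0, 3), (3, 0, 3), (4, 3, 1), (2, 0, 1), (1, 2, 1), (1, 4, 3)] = 4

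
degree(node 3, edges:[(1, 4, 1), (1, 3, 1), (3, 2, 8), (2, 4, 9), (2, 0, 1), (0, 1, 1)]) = incident: (1,3), (3,2)
= 2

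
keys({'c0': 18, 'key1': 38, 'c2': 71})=['c0', 'key1', 'c2']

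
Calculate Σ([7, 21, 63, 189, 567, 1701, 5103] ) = 7651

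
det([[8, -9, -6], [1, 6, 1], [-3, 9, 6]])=(1)*(8)*det([[6, 1], [9, 6]]) + (-1)*(-9)*det([[1, 1], [-3, 6]]) + (1)*(-6)*det([[1, 6], [-3, 9]])
= 216 + 81 + -162
= 135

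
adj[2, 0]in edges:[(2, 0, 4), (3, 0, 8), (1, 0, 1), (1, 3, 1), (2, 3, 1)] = 4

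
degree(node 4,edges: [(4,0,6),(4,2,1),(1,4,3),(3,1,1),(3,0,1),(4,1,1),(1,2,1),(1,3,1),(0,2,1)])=4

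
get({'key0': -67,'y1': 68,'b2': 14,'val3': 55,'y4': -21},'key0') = -67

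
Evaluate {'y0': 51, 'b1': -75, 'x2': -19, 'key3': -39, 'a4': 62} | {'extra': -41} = {'y0': 51, 'b1': -75, 'x2': -19, 'key3': -39, 'a4': 62, 'extra': -41}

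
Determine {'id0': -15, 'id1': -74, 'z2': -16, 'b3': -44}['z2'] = -16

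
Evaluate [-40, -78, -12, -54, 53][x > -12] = keep x where x > -12: -40✗, -78✗, -12✗, -54✗, 53✓
= [53]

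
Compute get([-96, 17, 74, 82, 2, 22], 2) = 74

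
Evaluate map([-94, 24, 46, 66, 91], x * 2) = -94*2=-188, 24*2=48, 46*2=92, 66*2=132, 91*2=182
= [-188, 48, 92, 132, 182]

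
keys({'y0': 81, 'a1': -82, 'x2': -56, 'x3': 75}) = ['y0', 'a1', 'x2', 'x3']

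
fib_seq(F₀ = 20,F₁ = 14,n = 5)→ F_2 = F_1 + F_0 = 34
F_3 = F_2 + F_1 = 48
F_4 = F_3 + F_2 = 82
= [20, 14, 34, 48, 82]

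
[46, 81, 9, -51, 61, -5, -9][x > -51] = [46, 81, 9, 61, -5, -9]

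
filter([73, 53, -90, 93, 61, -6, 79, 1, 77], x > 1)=[73, 53, 93, 61, 79, 77]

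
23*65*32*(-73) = -3492320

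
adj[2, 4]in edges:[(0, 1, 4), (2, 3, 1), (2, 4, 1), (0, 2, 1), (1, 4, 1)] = 1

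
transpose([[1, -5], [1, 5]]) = [[1, 1], [-5, 5]]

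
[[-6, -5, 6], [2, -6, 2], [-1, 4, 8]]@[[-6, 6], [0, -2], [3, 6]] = C[0][0] = (-6)*(-6) + (-5)*(0) + (6)*(3) = 54
C[0][1] = (-6)*(6) + (-5)*(-2) + (6)*(6) = 10
C[1][0] = (2)*(-6) + (-6)*(0) + (2)*(3) = -6
C[1][1] = (2)*(6) + (-6)*(-2) + (2)*(6) = 36
C[2][0] = (-1)*(-6) + (4)*(0) + (8)*(3) = 30
C[2][1] = (-1)*(6) + (4)*(-2) + (8)*(6) = 34
= [[54, 10], [-6, 36], [30, 34]]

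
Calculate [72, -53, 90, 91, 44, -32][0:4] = [72, -53, 90, 91]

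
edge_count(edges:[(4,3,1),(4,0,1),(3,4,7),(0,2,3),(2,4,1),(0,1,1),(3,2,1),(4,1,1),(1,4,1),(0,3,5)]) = 10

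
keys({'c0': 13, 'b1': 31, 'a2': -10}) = ['c0', 'b1', 'a2']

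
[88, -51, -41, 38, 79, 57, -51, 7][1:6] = [-51, -41, 38, 79, 57]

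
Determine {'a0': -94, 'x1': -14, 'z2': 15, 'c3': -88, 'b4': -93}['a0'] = -94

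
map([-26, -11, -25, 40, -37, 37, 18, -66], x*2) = [-52, -22, -50, 80, -74, 74, 36, -132]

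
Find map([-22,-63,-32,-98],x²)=[484, 3969, 1024, 9604]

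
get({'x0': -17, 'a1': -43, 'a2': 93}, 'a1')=-43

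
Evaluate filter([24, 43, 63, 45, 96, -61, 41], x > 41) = keep x where x > 41: 24✗, 43✓, 63✓, 45✓, 96✓, -61✗, 41✗
= [43, 63, 45, 96]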